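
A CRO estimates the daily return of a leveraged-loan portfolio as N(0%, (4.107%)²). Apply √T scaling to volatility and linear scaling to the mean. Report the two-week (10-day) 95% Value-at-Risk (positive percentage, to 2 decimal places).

21.36%

At 95%, z = 1.645.
σ_{10d} = 4.107% × √10 = 12.987%.
VaR = 1.645 × 12.987% = 21.364%.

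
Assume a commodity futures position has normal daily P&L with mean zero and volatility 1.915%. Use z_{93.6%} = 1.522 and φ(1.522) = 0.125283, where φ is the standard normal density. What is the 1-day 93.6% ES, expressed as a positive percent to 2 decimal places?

Tail multiplier: φ(z)/(1−α) = 0.125283 / 0.064 = 1.958.
ES = 1.915% × 1.958 = 3.750%.

3.75%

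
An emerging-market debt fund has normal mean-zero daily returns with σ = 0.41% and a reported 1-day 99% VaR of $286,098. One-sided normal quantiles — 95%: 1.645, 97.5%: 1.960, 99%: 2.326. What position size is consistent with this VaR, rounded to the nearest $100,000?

VaR as a fraction of value: z·σ = 2.326 × 0.41% = 0.95366%.
Position = $286,098 / 0.0095366 = $30,000,000.

$30,000,000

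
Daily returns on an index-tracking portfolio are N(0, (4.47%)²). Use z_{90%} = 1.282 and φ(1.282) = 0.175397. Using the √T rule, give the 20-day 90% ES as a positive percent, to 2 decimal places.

σ_{20d} = 4.47% × √20 = 19.990%.
ES multiplier = φ(z)/(1−α) = 0.175397/0.1 = 1.754.
ES = 19.990% × 1.754 = 35.062%.

35.06%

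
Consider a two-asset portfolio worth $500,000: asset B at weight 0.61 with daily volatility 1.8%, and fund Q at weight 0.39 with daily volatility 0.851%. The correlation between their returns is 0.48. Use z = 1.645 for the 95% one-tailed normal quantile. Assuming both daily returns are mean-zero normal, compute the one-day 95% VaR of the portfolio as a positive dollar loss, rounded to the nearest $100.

$10,600

σ_p² = 0.61²·1.8² + 0.39²·0.851² + 2·0.48·0.61·0.39·1.8·0.851 = 1.6656 (%²).
σ_p = √1.6656 = 1.291%.
VaR = 1.645 × 1.291% = 2.124%; on $500,000 that is $10,620.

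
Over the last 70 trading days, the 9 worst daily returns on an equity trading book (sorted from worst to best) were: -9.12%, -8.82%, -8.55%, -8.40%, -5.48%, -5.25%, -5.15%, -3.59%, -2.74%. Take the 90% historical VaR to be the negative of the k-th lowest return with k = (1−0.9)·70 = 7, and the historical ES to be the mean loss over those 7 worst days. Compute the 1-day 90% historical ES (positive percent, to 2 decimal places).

7.25%

The 7 worst returns sum to -50.77%.
ES = −(-50.77%) / 7 = 7.2528…% ≈ 7.25%.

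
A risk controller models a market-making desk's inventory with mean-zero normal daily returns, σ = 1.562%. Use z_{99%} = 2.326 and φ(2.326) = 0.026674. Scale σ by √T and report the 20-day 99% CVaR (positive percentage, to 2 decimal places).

18.63%

σ_{20d} = 1.562% × √20 = 6.985%.
ES multiplier = φ(z)/(1−α) = 0.026674/0.01 = 2.667.
ES = 6.985% × 2.667 = 18.629%.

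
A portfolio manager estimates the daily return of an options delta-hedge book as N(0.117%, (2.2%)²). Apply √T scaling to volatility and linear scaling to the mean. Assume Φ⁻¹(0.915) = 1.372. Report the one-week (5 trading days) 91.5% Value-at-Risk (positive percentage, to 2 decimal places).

6.16%

σ_{5d} = 2.2% × √5 = 4.919%; μ_{5d} = 5 × 0.117% = 0.585%.
VaR = −(0.585%) + 1.372 × 4.919% = 6.164%.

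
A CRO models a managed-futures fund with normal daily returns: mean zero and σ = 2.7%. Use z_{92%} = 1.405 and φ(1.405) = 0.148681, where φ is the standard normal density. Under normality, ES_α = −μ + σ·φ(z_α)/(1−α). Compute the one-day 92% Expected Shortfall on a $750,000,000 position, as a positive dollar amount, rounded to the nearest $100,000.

$37,600,000

Tail multiplier: φ(z)/(1−α) = 0.148681 / 0.08 = 1.859.
ES = 2.7% × 1.859 = 5.019%.
On $750,000,000: 0.05019 × $750,000,000 = $37,642,500.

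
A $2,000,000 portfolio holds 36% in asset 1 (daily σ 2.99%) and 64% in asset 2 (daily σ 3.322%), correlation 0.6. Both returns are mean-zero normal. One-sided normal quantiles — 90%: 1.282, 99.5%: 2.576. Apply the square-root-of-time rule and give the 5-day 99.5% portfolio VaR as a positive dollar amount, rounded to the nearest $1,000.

$334,000

σ_p = √(0.36²·2.99² + 0.64²·3.322² + 2·0.6·0.36·0.64·2.99·3.322) = 2.903%.
σ_{5d} = 2.903% × √5 = 6.491%.
VaR = 2.576 × 6.491% = 16.721%; on $2,000,000 that is $334,420.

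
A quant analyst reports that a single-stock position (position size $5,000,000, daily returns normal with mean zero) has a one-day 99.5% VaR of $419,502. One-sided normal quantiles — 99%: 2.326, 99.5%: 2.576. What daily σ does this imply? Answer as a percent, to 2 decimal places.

3.26%

VaR as a fraction: $419,502 / $5,000,000 = 8.390%.
σ = VaR / z = 8.390% / 2.576 = 3.257%.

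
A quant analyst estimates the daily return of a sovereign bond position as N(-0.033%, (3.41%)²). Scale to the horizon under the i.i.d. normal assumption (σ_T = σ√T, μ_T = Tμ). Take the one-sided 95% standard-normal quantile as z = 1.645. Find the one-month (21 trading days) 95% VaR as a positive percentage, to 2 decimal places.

σ_{21d} = 3.41% × √21 = 15.627%; μ_{21d} = 21 × -0.033% = -0.693%.
VaR = −(-0.693%) + 1.645 × 15.627% = 26.399%.

26.40%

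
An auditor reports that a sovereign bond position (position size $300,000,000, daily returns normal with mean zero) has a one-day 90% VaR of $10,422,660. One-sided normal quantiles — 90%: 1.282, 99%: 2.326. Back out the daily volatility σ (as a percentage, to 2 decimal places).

2.71%

VaR as a fraction: $10,422,660 / $300,000,000 = 3.474%.
σ = VaR / z = 3.474% / 1.282 = 2.710%.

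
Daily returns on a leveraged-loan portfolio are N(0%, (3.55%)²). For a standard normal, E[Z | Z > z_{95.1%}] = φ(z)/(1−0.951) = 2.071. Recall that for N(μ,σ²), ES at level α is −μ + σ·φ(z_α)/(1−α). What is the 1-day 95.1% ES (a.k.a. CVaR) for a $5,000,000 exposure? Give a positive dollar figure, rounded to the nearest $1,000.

$368,000

ES = 3.55% × 2.071 = 7.352%.
On $5,000,000: 0.07352 × $5,000,000 = $367,600.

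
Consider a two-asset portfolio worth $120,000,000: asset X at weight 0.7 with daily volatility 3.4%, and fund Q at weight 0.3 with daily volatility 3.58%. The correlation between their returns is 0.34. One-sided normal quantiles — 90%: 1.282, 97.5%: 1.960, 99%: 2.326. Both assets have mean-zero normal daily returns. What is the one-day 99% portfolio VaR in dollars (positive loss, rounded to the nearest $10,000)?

σ_p² = 0.7²·3.4² + 0.3²·3.58² + 2·0.34·0.7·0.3·3.4·3.58 = 8.5560 (%²).
σ_p = √8.5560 = 2.925%.
VaR = 2.326 × 2.925% = 6.804%; on $120,000,000 that is $8,164,800.

$8,160,000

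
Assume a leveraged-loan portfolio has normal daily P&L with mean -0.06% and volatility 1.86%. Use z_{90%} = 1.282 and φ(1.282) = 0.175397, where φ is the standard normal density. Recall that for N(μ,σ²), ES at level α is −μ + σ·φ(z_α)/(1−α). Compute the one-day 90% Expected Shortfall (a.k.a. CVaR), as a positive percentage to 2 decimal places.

Tail multiplier: φ(z)/(1−α) = 0.175397 / 0.1 = 1.754.
ES = −(-0.06%) + 1.86% × 1.754 = 3.322%.

3.32%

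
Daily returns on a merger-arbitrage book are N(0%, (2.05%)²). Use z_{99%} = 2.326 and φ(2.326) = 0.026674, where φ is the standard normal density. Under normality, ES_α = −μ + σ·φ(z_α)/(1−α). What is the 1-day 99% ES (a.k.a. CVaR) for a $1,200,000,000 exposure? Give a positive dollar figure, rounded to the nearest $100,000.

$65,600,000

Tail multiplier: φ(z)/(1−α) = 0.026674 / 0.01 = 2.667.
ES = 2.05% × 2.667 = 5.467%.
On $1,200,000,000: 0.05467 × $1,200,000,000 = $65,604,000.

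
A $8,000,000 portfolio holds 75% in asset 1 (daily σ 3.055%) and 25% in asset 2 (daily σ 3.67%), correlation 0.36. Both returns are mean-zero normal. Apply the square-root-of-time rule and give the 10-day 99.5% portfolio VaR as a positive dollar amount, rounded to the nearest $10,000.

σ_p = √(0.75²·3.055² + 0.25²·3.67² + 2·0.36·0.75·0.25·3.055·3.67) = 2.758%.
σ_{10d} = 2.758% × √10 = 8.722%.
z(99.5%) = 2.576.
VaR = 2.576 × 8.722% = 22.468%; on $8,000,000 that is $1,797,440.

$1,800,000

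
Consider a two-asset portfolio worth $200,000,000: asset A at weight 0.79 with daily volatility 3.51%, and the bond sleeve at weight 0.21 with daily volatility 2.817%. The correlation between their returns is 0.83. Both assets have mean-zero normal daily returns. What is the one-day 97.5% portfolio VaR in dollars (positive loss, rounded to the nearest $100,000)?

σ_p² = 0.79²·3.51² + 0.21²·2.817² + 2·0.83·0.79·0.21·3.51·2.817 = 10.7619 (%²).
σ_p = √10.7619 = 3.281%.
At 97.5%, z = 1.960.
VaR = 1.960 × 3.281% = 6.431%; on $200,000,000 that is $12,862,000.

$12,900,000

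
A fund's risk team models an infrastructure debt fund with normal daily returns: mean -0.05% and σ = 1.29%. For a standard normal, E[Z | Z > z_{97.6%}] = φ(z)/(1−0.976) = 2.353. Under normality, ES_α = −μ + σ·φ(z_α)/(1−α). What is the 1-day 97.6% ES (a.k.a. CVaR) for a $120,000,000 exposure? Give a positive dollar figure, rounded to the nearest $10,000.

ES = −(-0.05%) + 1.29% × 2.353 = 3.085%.
On $120,000,000: 0.03085 × $120,000,000 = $3,702,000.

$3,700,000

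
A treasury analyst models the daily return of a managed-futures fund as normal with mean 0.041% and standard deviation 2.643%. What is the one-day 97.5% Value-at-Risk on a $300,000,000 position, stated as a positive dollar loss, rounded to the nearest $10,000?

$15,420,000

At 97.5% one-sided, z = 1.960.
VaR = −μ + z·σ = −(0.041%) + 1.960 × 2.643% = 5.139%.
On $300,000,000: 0.05139 × $300,000,000 = $15,417,000.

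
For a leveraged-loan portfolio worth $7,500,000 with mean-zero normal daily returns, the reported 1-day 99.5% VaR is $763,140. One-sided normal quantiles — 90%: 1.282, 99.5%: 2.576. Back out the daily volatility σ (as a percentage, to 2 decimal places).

VaR as a fraction: $763,140 / $7,500,000 = 10.175%.
σ = VaR / z = 10.175% / 2.576 = 3.950%.

3.95%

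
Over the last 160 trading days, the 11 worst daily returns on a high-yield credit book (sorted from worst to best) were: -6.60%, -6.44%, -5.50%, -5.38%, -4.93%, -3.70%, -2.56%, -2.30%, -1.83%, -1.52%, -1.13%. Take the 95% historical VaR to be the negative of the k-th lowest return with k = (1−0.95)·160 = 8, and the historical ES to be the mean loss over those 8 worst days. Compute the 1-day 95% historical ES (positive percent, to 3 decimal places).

The 8 worst returns sum to -37.41%.
ES = −(-37.41%) / 8 = 4.67625% ≈ 4.676%.

4.676%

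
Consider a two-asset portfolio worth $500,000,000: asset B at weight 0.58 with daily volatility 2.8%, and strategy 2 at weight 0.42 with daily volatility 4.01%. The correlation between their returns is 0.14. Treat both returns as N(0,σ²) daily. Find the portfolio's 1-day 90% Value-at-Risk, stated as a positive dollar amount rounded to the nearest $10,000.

σ_p² = 0.58²·2.8² + 0.42²·4.01² + 2·0.14·0.58·0.42·2.8·4.01 = 6.2397 (%²).
σ_p = √6.2397 = 2.498%.
At 90%, z = 1.282.
VaR = 1.282 × 2.498% = 3.202%; on $500,000,000 that is $16,010,000.

$16,010,000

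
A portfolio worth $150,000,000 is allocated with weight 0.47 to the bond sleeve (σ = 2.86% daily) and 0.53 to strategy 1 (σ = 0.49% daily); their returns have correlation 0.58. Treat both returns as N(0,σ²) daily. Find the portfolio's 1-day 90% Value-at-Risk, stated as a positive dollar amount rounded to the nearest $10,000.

$2,900,000

σ_p² = 0.47²·2.86² + 0.53²·0.49² + 2·0.58·0.47·0.53·2.86·0.49 = 2.2793 (%²).
σ_p = √2.2793 = 1.510%.
At 90%, z = 1.282.
VaR = 1.282 × 1.510% = 1.936%; on $150,000,000 that is $2,904,000.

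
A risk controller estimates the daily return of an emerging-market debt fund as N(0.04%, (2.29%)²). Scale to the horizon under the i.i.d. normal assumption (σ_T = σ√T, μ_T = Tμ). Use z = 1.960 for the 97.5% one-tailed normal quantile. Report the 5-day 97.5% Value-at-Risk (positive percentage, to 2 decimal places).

σ_{5d} = 2.29% × √5 = 5.121%; μ_{5d} = 5 × 0.04% = 0.200%.
VaR = −(0.200%) + 1.960 × 5.121% = 9.837%.

9.84%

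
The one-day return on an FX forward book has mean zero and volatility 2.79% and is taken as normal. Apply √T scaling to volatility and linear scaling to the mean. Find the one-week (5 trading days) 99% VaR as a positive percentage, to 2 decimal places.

14.51%

At 99%, z = 2.326.
σ_{5d} = 2.79% × √5 = 6.239%.
VaR = 2.326 × 6.239% = 14.512%.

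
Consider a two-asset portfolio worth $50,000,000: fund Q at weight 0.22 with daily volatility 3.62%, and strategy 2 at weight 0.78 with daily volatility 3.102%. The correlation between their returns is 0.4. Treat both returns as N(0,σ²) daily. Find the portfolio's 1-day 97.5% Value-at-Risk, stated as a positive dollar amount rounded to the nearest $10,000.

σ_p² = 0.22²·3.62² + 0.78²·3.102² + 2·0.4·0.22·0.78·3.62·3.102 = 8.0301 (%²).
σ_p = √8.0301 = 2.834%.
At 97.5%, z = 1.960.
VaR = 1.960 × 2.834% = 5.555%; on $50,000,000 that is $2,777,500.

$2,780,000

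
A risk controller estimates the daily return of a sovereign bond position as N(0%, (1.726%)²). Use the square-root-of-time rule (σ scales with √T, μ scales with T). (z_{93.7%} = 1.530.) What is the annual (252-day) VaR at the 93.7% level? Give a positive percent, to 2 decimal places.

41.92%

σ_{252d} = 1.726% × √252 = 27.399%.
VaR = 1.530 × 27.399% = 41.920%.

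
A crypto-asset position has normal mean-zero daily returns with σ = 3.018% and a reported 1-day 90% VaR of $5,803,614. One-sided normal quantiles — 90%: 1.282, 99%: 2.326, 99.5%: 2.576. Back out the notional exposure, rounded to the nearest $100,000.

$150,000,000

VaR as a fraction of value: z·σ = 1.282 × 3.018% = 3.86908%.
Position = $5,803,614 / 0.0386908 = $150,000,000.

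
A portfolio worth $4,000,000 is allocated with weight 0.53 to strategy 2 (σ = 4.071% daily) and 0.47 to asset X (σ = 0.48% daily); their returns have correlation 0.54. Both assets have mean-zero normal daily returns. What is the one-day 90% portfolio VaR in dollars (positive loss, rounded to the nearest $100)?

σ_p² = 0.53²·4.071² + 0.47²·0.48² + 2·0.54·0.53·0.47·4.071·0.48 = 5.2320 (%²).
σ_p = √5.2320 = 2.287%.
At 90%, z = 1.282.
VaR = 1.282 × 2.287% = 2.932%; on $4,000,000 that is $117,280.

$117,300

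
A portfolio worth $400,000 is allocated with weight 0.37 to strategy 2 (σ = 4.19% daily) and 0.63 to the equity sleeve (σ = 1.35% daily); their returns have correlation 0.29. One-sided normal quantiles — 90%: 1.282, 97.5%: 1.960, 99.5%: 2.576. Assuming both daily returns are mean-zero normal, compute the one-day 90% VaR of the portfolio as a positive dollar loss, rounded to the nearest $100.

σ_p² = 0.37²·4.19² + 0.63²·1.35² + 2·0.29·0.37·0.63·4.19·1.35 = 3.8915 (%²).
σ_p = √3.8915 = 1.973%.
VaR = 1.282 × 1.973% = 2.529%; on $400,000 that is $10,116.

$10,100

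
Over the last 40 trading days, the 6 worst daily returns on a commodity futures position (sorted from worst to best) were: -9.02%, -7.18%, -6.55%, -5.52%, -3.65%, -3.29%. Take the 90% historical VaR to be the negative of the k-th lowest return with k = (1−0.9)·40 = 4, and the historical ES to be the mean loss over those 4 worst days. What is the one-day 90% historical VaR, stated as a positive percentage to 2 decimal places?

k = 4; the 4th lowest return is -5.52%, so VaR = 5.52%.

5.52%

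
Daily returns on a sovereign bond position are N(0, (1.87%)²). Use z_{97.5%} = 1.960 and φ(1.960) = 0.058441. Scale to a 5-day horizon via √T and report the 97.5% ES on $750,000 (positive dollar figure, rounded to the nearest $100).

σ_{5d} = 1.87% × √5 = 4.181%.
ES multiplier = φ(z)/(1−α) = 0.058441/0.025 = 2.338.
ES = 4.181% × 2.338 = 9.775%; on $750,000: $73,312.

$73,300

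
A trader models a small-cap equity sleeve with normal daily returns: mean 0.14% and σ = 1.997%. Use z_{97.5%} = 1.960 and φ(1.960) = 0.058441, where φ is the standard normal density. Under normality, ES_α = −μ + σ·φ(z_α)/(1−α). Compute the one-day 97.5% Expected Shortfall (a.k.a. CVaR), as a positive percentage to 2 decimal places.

Tail multiplier: φ(z)/(1−α) = 0.058441 / 0.025 = 2.338.
ES = −(0.14%) + 1.997% × 2.338 = 4.529%.

4.53%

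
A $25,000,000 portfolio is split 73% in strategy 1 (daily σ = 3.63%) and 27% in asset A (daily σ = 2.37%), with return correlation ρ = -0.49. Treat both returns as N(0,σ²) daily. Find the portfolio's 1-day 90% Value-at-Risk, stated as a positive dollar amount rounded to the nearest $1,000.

$770,000

σ_p² = 0.73²·3.63² + 0.27²·2.37² + 2·-0.49·0.73·0.27·3.63·2.37 = 5.7697 (%²).
σ_p = √5.7697 = 2.402%.
At 90%, z = 1.282.
VaR = 1.282 × 2.402% = 3.079%; on $25,000,000 that is $769,750.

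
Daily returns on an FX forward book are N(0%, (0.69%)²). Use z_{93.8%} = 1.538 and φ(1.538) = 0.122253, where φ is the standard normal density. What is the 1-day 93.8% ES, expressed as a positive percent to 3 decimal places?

1.361%

Tail multiplier: φ(z)/(1−α) = 0.122253 / 0.062 = 1.972.
ES = 0.69% × 1.972 = 1.361%.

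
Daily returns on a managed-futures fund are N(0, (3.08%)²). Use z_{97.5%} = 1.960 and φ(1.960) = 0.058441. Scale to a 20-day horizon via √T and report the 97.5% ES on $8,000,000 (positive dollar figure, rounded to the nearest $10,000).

σ_{20d} = 3.08% × √20 = 13.774%.
ES multiplier = φ(z)/(1−α) = 0.058441/0.025 = 2.338.
ES = 13.774% × 2.338 = 32.204%; on $8,000,000: $2,576,320.

$2,580,000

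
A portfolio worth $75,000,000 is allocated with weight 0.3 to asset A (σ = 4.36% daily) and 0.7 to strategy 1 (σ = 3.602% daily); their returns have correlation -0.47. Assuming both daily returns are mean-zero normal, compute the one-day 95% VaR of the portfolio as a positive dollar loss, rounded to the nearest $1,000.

$2,750,000

σ_p² = 0.3²·4.36² + 0.7²·3.602² + 2·-0.47·0.3·0.7·4.36·3.602 = 4.9682 (%²).
σ_p = √4.9682 = 2.229%.
At 95%, z = 1.645.
VaR = 1.645 × 2.229% = 3.667%; on $75,000,000 that is $2,750,250.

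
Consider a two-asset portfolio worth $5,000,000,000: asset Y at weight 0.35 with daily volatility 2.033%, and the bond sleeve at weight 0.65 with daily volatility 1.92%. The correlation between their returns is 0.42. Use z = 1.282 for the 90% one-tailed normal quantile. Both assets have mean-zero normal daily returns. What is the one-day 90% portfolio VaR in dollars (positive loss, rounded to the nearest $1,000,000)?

σ_p² = 0.35²·2.033² + 0.65²·1.92² + 2·0.42·0.35·0.65·2.033·1.92 = 2.8097 (%²).
σ_p = √2.8097 = 1.676%.
VaR = 1.282 × 1.676% = 2.149%; on $5,000,000,000 that is $107,450,000.

$107,000,000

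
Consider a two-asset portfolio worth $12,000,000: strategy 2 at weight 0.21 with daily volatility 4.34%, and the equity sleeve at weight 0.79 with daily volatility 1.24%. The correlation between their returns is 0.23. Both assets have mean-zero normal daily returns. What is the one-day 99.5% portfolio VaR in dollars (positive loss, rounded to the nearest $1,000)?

$459,000

σ_p² = 0.21²·4.34² + 0.79²·1.24² + 2·0.23·0.21·0.79·4.34·1.24 = 2.2010 (%²).
σ_p = √2.2010 = 1.484%.
At 99.5%, z = 2.576.
VaR = 2.576 × 1.484% = 3.823%; on $12,000,000 that is $458,760.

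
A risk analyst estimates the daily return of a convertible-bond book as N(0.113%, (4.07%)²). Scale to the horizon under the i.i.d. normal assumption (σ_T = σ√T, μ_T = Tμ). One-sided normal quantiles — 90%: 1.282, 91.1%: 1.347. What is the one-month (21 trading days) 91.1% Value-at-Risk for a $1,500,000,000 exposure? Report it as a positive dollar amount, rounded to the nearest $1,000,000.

$341,000,000

σ_{21d} = 4.07% × √21 = 18.651%; μ_{21d} = 21 × 0.113% = 2.373%.
VaR = −(2.373%) + 1.347 × 18.651% = 22.750%.
On $1,500,000,000: 0.22750 × $1,500,000,000 = $341,250,000.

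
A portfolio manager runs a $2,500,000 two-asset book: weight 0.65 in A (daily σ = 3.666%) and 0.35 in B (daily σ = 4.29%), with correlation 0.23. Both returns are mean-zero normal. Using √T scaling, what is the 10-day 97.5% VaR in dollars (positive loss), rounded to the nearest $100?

σ_p = √(0.65²·3.666² + 0.35²·4.29² + 2·0.23·0.65·0.35·3.666·4.29) = 3.095%.
σ_{10d} = 3.095% × √10 = 9.787%.
z(97.5%) = 1.960.
VaR = 1.960 × 9.787% = 19.183%; on $2,500,000 that is $479,575.

$479,600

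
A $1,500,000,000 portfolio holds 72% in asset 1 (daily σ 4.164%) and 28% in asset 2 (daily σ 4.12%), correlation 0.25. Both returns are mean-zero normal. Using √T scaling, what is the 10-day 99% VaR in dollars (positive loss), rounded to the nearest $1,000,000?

$383,000,000

σ_p = √(0.72²·4.164² + 0.28²·4.12² + 2·0.25·0.72·0.28·4.164·4.12) = 3.471%.
σ_{10d} = 3.471% × √10 = 10.976%.
z(99%) = 2.326.
VaR = 2.326 × 10.976% = 25.530%; on $1,500,000,000 that is $382,950,000.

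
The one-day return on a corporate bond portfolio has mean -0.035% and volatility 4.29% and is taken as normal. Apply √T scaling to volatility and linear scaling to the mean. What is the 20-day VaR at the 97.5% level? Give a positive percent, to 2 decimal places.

38.30%

At 97.5%, z = 1.960.
σ_{20d} = 4.29% × √20 = 19.185%; μ_{20d} = 20 × -0.035% = -0.700%.
VaR = −(-0.700%) + 1.960 × 19.185% = 38.303%.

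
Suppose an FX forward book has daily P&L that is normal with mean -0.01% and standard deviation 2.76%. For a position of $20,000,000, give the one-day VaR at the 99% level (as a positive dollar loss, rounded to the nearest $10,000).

At 99% one-sided, z = 2.326.
VaR = −μ + z·σ = −(-0.01%) + 2.326 × 2.76% = 6.430%.
On $20,000,000: 0.06430 × $20,000,000 = $1,286,000.

$1,290,000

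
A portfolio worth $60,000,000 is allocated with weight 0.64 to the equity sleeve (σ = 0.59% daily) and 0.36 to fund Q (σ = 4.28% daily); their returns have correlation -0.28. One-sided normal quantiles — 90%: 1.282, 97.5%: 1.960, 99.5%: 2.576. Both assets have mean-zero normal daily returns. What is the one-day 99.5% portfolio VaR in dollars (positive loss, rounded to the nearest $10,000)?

$2,290,000

σ_p² = 0.64²·0.59² + 0.36²·4.28² + 2·-0.28·0.64·0.36·0.59·4.28 = 2.1908 (%²).
σ_p = √2.1908 = 1.480%.
VaR = 2.576 × 1.480% = 3.812%; on $60,000,000 that is $2,287,200.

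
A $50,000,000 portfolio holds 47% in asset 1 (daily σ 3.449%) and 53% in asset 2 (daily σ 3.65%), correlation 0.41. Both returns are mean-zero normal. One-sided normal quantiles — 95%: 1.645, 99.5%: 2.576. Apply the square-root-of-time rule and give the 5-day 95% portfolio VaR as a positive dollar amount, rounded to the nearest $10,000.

σ_p = √(0.47²·3.449² + 0.53²·3.65² + 2·0.41·0.47·0.53·3.449·3.65) = 2.990%.
σ_{5d} = 2.990% × √5 = 6.686%.
VaR = 1.645 × 6.686% = 10.998%; on $50,000,000 that is $5,499,000.

$5,500,000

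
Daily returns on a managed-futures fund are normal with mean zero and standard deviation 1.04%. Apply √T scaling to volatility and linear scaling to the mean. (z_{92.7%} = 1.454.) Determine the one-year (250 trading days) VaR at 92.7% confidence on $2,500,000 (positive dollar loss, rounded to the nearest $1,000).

σ_{250d} = 1.04% × √250 = 16.444%.
VaR = 1.454 × 16.444% = 23.910%.
On $2,500,000: 0.23910 × $2,500,000 = $597,750.

$598,000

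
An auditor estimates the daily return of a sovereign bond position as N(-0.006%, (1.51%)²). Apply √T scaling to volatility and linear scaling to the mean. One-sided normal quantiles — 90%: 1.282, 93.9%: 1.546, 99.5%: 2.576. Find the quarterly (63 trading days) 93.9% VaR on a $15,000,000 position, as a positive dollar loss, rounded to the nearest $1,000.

σ_{63d} = 1.51% × √63 = 11.985%; μ_{63d} = 63 × -0.006% = -0.378%.
VaR = −(-0.378%) + 1.546 × 11.985% = 18.907%.
On $15,000,000: 0.18907 × $15,000,000 = $2,836,050.

$2,836,000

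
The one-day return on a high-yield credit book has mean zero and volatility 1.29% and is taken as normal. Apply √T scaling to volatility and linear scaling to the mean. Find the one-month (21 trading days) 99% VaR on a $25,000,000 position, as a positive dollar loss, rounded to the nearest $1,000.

$3,438,000

At 99%, z = 2.326.
σ_{21d} = 1.29% × √21 = 5.912%.
VaR = 2.326 × 5.912% = 13.751%.
On $25,000,000: 0.13751 × $25,000,000 = $3,437,750.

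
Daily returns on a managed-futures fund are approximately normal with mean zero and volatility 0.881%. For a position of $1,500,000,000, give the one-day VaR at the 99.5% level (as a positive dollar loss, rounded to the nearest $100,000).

At 99.5% one-sided, z = 2.576.
VaR = z·σ = 2.576 × 0.881% = 2.269%.
On $1,500,000,000: 0.02269 × $1,500,000,000 = $34,035,000.

$34,000,000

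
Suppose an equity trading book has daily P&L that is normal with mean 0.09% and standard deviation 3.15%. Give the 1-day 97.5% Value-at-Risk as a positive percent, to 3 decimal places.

At 97.5% one-sided, z = 1.960.
VaR = −μ + z·σ = −(0.09%) + 1.960 × 3.15% = 6.084%.

6.084%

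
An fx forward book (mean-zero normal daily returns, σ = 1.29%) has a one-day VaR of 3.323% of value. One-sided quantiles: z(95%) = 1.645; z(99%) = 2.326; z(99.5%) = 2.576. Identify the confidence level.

99.5%

Implied z = VaR/σ = 3.323 / 1.29 = 2.576.
This matches z(99.5%) = 2.576.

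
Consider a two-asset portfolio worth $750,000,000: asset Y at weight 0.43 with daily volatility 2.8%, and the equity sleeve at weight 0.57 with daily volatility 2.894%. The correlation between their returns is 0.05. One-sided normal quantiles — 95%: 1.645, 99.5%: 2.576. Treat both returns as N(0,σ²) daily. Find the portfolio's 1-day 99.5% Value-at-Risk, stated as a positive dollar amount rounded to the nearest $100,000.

σ_p² = 0.43²·2.8² + 0.57²·2.894² + 2·0.05·0.43·0.57·2.8·2.894 = 4.3693 (%²).
σ_p = √4.3693 = 2.090%.
VaR = 2.576 × 2.090% = 5.384%; on $750,000,000 that is $40,380,000.

$40,400,000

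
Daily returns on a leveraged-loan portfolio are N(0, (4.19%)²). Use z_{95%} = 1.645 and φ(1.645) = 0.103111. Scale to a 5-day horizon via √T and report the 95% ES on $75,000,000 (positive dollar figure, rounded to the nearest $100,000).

σ_{5d} = 4.19% × √5 = 9.369%.
ES multiplier = φ(z)/(1−α) = 0.103111/0.05 = 2.062.
ES = 9.369% × 2.062 = 19.319%; on $75,000,000: $14,489,250.

$14,500,000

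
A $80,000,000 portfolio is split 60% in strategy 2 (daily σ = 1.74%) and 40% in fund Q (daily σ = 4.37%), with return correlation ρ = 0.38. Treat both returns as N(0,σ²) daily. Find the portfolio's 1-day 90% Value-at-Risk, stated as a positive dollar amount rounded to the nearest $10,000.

σ_p² = 0.6²·1.74² + 0.4²·4.37² + 2·0.38·0.6·0.4·1.74·4.37 = 5.5324 (%²).
σ_p = √5.5324 = 2.352%.
At 90%, z = 1.282.
VaR = 1.282 × 2.352% = 3.015%; on $80,000,000 that is $2,412,000.

$2,410,000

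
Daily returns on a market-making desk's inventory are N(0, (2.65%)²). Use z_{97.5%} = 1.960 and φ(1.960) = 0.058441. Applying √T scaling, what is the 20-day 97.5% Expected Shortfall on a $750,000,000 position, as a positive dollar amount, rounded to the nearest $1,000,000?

σ_{20d} = 2.65% × √20 = 11.851%.
ES multiplier = φ(z)/(1−α) = 0.058441/0.025 = 2.338.
ES = 11.851% × 2.338 = 27.708%; on $750,000,000: $207,810,000.

$208,000,000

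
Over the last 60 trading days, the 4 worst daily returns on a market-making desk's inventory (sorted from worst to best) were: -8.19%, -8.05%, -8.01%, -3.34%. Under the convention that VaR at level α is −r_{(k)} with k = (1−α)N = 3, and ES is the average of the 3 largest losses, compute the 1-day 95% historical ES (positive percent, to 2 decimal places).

8.08%

The 3 worst returns sum to -24.25%.
ES = −(-24.25%) / 3 = 8.0833…% ≈ 8.08%.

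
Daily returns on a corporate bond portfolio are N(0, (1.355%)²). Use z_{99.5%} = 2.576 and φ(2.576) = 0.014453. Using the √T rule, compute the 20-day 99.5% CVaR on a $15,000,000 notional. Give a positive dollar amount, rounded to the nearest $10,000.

σ_{20d} = 1.355% × √20 = 6.060%.
ES multiplier = φ(z)/(1−α) = 0.014453/0.005 = 2.891.
ES = 6.060% × 2.891 = 17.519%; on $15,000,000: $2,627,850.

$2,630,000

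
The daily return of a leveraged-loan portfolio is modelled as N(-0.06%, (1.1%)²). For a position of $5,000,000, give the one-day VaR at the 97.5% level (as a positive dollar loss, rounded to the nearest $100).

At 97.5% one-sided, z = 1.960.
VaR = −μ + z·σ = −(-0.06%) + 1.960 × 1.1% = 2.216%.
On $5,000,000: 0.02216 × $5,000,000 = $110,800.

$110,800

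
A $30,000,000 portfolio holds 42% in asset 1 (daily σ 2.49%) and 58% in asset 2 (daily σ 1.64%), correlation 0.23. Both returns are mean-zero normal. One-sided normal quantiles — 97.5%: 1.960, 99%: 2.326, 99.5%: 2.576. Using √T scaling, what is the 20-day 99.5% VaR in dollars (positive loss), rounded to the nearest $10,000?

$5,420,000

σ_p = √(0.42²·2.49² + 0.58²·1.64² + 2·0.23·0.42·0.58·2.49·1.64) = 1.567%.
σ_{20d} = 1.567% × √20 = 7.008%.
VaR = 2.576 × 7.008% = 18.053%; on $30,000,000 that is $5,415,900.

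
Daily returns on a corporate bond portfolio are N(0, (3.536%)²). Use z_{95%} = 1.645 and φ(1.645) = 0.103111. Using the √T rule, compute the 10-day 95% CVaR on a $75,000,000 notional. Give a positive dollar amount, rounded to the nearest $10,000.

σ_{10d} = 3.536% × √10 = 11.182%.
ES multiplier = φ(z)/(1−α) = 0.103111/0.05 = 2.062.
ES = 11.182% × 2.062 = 23.057%; on $75,000,000: $17,292,750.

$17,290,000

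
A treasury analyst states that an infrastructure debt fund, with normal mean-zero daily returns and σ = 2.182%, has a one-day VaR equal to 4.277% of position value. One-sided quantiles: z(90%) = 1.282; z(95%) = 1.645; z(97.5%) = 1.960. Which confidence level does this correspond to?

Implied z = VaR/σ = 4.277 / 2.182 = 1.960.
This matches z(97.5%) = 1.960.

97.5%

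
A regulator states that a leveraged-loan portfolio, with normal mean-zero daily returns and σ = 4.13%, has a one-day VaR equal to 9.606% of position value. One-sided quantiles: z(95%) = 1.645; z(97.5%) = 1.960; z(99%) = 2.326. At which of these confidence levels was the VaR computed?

99%

Implied z = VaR/σ = 9.606 / 4.13 = 2.326.
This matches z(99%) = 2.326.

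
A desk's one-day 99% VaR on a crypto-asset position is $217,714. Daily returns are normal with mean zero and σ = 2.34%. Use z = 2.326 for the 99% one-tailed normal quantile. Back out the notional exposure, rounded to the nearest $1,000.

VaR as a fraction of value: z·σ = 2.326 × 2.34% = 5.44284%.
Position = $217,714 / 0.0544284 = $4,000,007.

$4,000,000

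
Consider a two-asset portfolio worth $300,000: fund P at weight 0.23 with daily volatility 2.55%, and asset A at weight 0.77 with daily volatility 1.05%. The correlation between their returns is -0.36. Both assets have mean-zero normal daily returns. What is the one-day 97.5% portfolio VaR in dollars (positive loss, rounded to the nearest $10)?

σ_p² = 0.23²·2.55² + 0.77²·1.05² + 2·-0.36·0.23·0.77·2.55·1.05 = 0.6562 (%²).
σ_p = √0.6562 = 0.810%.
At 97.5%, z = 1.960.
VaR = 1.960 × 0.810% = 1.588%; on $300,000 that is $4,764.

$4,760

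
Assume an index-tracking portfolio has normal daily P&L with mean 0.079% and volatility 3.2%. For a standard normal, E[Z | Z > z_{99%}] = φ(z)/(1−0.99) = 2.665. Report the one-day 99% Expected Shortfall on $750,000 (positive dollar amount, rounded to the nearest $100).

$63,400

ES = −(0.079%) + 3.2% × 2.665 = 8.449%.
On $750,000: 0.08449 × $750,000 = $63,368.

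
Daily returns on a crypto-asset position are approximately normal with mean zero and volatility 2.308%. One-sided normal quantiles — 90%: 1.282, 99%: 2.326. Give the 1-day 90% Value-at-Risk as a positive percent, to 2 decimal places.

VaR = z·σ = 1.282 × 2.308% = 2.959%.

2.96%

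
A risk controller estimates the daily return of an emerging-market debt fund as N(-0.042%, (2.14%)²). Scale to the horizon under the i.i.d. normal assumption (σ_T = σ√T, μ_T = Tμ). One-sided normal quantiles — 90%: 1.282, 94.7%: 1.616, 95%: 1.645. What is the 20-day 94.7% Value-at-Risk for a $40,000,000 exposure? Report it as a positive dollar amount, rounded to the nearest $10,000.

$6,520,000

σ_{20d} = 2.14% × √20 = 9.570%; μ_{20d} = 20 × -0.042% = -0.840%.
VaR = −(-0.840%) + 1.616 × 9.570% = 16.305%.
On $40,000,000: 0.16305 × $40,000,000 = $6,522,000.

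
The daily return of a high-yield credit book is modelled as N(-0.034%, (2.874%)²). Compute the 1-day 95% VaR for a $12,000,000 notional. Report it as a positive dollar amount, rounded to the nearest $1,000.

$571,000

At 95% one-sided, z = 1.645.
VaR = −μ + z·σ = −(-0.034%) + 1.645 × 2.874% = 4.762%.
On $12,000,000: 0.04762 × $12,000,000 = $571,440.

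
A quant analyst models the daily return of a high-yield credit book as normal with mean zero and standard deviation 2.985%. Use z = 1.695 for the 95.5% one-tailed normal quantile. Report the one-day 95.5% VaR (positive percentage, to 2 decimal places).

5.06%

VaR = z·σ = 1.695 × 2.985% = 5.060%.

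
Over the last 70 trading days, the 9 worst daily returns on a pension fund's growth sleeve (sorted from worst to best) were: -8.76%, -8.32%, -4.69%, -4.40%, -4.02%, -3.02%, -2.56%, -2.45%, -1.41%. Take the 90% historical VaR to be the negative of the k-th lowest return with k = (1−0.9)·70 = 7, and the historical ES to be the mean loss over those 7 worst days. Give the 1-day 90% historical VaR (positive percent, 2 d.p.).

k = 7; the 7th lowest return is -2.56%, so VaR = 2.56%.

2.56%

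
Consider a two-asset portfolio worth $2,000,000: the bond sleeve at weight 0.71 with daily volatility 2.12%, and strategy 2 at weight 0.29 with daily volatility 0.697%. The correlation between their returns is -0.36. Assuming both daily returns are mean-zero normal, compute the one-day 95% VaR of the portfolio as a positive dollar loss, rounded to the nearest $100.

$47,500

σ_p² = 0.71²·2.12² + 0.29²·0.697² + 2·-0.36·0.71·0.29·2.12·0.697 = 2.0874 (%²).
σ_p = √2.0874 = 1.445%.
At 95%, z = 1.645.
VaR = 1.645 × 1.445% = 2.377%; on $2,000,000 that is $47,540.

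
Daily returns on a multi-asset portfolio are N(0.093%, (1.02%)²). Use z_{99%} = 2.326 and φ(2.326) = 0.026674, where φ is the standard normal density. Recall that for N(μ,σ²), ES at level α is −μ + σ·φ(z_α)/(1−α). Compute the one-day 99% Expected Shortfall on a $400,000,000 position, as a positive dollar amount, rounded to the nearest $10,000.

Tail multiplier: φ(z)/(1−α) = 0.026674 / 0.01 = 2.667.
ES = −(0.093%) + 1.02% × 2.667 = 2.627%.
On $400,000,000: 0.02627 × $400,000,000 = $10,508,000.

$10,510,000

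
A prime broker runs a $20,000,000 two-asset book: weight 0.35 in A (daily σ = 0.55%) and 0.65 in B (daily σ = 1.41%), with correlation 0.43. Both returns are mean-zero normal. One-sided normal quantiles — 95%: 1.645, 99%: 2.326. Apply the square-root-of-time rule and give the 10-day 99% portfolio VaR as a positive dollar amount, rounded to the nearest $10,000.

σ_p = √(0.35²·0.55² + 0.65²·1.41² + 2·0.43·0.35·0.65·0.55·1.41) = 1.014%.
σ_{10d} = 1.014% × √10 = 3.207%.
VaR = 2.326 × 3.207% = 7.459%; on $20,000,000 that is $1,491,800.

$1,490,000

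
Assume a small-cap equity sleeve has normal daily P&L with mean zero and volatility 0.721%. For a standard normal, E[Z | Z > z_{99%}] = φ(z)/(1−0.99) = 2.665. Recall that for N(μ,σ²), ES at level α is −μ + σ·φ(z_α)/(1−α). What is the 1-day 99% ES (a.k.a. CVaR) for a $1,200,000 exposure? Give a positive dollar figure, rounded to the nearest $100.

ES = 0.721% × 2.665 = 1.921%.
On $1,200,000: 0.01921 × $1,200,000 = $23,052.

$23,100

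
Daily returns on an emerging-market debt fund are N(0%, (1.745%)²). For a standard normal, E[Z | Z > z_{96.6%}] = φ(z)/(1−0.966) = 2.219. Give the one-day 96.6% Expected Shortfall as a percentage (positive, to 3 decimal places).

3.872%

ES = 1.745% × 2.219 = 3.872%.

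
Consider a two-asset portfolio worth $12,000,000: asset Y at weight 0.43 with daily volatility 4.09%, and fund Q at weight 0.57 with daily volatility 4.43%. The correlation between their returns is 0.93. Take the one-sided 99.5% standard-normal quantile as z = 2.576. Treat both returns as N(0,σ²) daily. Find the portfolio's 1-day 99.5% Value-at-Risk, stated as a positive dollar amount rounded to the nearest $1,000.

$1,302,000

σ_p² = 0.43²·4.09² + 0.57²·4.43² + 2·0.93·0.43·0.57·4.09·4.43 = 17.7292 (%²).
σ_p = √17.7292 = 4.211%.
VaR = 2.576 × 4.211% = 10.848%; on $12,000,000 that is $1,301,760.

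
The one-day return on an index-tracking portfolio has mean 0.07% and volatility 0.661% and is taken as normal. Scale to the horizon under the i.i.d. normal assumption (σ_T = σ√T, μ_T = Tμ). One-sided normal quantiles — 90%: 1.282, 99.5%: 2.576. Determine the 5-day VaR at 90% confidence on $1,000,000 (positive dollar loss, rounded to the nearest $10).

$15,450

σ_{5d} = 0.661% × √5 = 1.478%; μ_{5d} = 5 × 0.07% = 0.350%.
VaR = −(0.350%) + 1.282 × 1.478% = 1.545%.
On $1,000,000: 0.01545 × $1,000,000 = $15,450.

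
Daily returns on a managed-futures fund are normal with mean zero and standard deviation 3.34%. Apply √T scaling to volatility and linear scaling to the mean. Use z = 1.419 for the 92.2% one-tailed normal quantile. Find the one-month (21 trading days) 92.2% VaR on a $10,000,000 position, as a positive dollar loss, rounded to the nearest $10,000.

σ_{21d} = 3.34% × √21 = 15.306%.
VaR = 1.419 × 15.306% = 21.719%.
On $10,000,000: 0.21719 × $10,000,000 = $2,171,900.

$2,170,000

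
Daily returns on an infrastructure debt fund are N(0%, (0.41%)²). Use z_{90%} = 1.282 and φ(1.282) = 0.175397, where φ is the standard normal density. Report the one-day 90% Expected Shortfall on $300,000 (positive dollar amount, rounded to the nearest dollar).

$2,157

Tail multiplier: φ(z)/(1−α) = 0.175397 / 0.1 = 1.754.
ES = 0.41% × 1.754 = 0.719%.
On $300,000: 0.00719 × $300,000 = $2,157.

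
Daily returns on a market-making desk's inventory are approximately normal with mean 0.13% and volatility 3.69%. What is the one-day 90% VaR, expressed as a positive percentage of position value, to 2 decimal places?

At 90% one-sided, z = 1.282.
VaR = −μ + z·σ = −(0.13%) + 1.282 × 3.69% = 4.601%.

4.60%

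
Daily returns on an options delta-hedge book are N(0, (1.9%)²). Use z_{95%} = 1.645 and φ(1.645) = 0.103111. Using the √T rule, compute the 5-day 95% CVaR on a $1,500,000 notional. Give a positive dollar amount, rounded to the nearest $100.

$131,400

σ_{5d} = 1.9% × √5 = 4.249%.
ES multiplier = φ(z)/(1−α) = 0.103111/0.05 = 2.062.
ES = 4.249% × 2.062 = 8.761%; on $1,500,000: $131,415.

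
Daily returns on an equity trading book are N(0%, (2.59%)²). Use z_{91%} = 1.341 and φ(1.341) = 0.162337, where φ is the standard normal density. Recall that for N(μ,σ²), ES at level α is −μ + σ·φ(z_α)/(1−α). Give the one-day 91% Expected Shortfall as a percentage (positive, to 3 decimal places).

4.672%

Tail multiplier: φ(z)/(1−α) = 0.162337 / 0.09 = 1.804.
ES = 2.59% × 1.804 = 4.672%.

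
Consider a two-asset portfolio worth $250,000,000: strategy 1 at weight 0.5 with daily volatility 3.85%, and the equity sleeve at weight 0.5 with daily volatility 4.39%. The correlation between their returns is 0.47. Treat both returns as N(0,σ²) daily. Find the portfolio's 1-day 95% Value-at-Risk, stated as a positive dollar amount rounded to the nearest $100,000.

$14,500,000

σ_p² = 0.5²·3.85² + 0.5²·4.39² + 2·0.47·0.5·0.5·3.85·4.39 = 12.4955 (%²).
σ_p = √12.4955 = 3.535%.
At 95%, z = 1.645.
VaR = 1.645 × 3.535% = 5.815%; on $250,000,000 that is $14,537,500.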